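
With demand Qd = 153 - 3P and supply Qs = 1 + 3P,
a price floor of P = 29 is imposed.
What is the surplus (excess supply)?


At P = 29:
Qd = 153 - 3*29 = 66
Qs = 1 + 3*29 = 88
Surplus = Qs - Qd = 88 - 66 = 22

22


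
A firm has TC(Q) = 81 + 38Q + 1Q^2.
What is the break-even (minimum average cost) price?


AC(Q) = 81/Q + 38 + 1Q
To minimize: dAC/dQ = -81/Q^2 + 1 = 0
Q^2 = 81/1 = 81
Q* = 9
Min AC = 81/9 + 38 + 1*9
Min AC = 9 + 38 + 9 = 56

56


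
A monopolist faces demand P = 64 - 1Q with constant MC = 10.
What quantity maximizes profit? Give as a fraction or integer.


TR = P*Q = (64 - 1Q)Q = 64Q - 1Q^2
MR = dTR/dQ = 64 - 2Q
Set MR = MC:
64 - 2Q = 10
54 = 2Q
Q* = 54/2 = 27

27


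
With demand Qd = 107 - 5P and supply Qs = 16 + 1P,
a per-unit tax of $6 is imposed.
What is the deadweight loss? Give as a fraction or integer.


Pre-tax equilibrium quantity: Q* = 187/6
Post-tax equilibrium quantity: Q_tax = 157/6
Reduction in quantity: Q* - Q_tax = 5
DWL = (1/2) * tax * (Q* - Q_tax)
DWL = (1/2) * 6 * 5 = 15

15


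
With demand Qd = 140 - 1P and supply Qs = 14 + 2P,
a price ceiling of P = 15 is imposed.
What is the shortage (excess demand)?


At P = 15:
Qd = 140 - 1*15 = 125
Qs = 14 + 2*15 = 44
Shortage = Qd - Qs = 125 - 44 = 81

81


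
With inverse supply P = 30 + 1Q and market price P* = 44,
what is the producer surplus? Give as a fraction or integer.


Minimum supply price (at Q=0): P_min = 30
Quantity supplied at P* = 44:
Q* = (44 - 30)/1 = 14
PS = (1/2) * Q* * (P* - P_min)
PS = (1/2) * 14 * (44 - 30)
PS = (1/2) * 14 * 14 = 98

98


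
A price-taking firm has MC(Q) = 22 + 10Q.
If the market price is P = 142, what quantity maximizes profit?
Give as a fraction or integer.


In perfect competition, profit is maximized where P = MC.
142 = 22 + 10Q
120 = 10Q
Q* = 120/10 = 12

12


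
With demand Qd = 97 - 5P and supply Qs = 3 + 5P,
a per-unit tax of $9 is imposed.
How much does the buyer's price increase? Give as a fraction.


With a per-unit tax, the buyer's price increase depends on relative slopes.
Supply slope: d = 5, Demand slope: b = 5
Buyer's price increase = d * tax / (b + d)
= 5 * 9 / (5 + 5)
= 45 / 10 = 9/2

9/2


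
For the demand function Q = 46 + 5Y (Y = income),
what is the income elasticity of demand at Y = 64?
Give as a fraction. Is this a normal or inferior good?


dQ/dY = 5
At Y = 64: Q = 46 + 5*64 = 366
Ey = (dQ/dY)(Y/Q) = 5 * 64 / 366 = 160/183
Since Ey > 0, this is a normal good.

160/183 (normal good)


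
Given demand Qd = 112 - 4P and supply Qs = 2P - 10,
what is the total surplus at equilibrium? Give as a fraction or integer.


Find equilibrium: 112 - 4P = 2P - 10
112 + 10 = 6P
P* = 122/6 = 61/3
Q* = 2*61/3 - 10 = 92/3
Inverse demand: P = 28 - Q/4, so P_max = 28
Inverse supply: P = 5 + Q/2, so P_min = 5
CS = (1/2) * 92/3 * (28 - 61/3) = 1058/9
PS = (1/2) * 92/3 * (61/3 - 5) = 2116/9
TS = CS + PS = 1058/9 + 2116/9 = 1058/3

1058/3


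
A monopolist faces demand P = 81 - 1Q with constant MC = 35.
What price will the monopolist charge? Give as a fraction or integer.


MR = 81 - 2Q
Set MR = MC: 81 - 2Q = 35
Q* = 23
Substitute into demand:
P* = 81 - 1*23 = 58

58


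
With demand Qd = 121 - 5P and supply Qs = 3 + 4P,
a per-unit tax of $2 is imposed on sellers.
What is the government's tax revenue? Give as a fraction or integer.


With tax on sellers, new supply: Qs' = 3 + 4(P - 2)
= 4P - 5
New equilibrium quantity:
Q_new = 51
Tax revenue = tax * Q_new = 2 * 51 = 102

102


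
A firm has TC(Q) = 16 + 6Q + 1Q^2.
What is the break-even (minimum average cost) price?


AC(Q) = 16/Q + 6 + 1Q
To minimize: dAC/dQ = -16/Q^2 + 1 = 0
Q^2 = 16/1 = 16
Q* = 4
Min AC = 16/4 + 6 + 1*4
Min AC = 4 + 6 + 4 = 14

14


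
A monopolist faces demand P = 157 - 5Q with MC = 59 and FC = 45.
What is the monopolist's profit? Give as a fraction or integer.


MR = MC: 157 - 10Q = 59
Q* = 49/5
P* = 157 - 5*49/5 = 108
Profit = (P* - MC)*Q* - FC
= (108 - 59)*49/5 - 45
= 49*49/5 - 45
= 2401/5 - 45 = 2176/5

2176/5


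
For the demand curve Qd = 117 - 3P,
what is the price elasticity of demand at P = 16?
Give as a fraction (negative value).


dQ/dP = -3
At P = 16: Q = 117 - 3*16 = 69
E = (dQ/dP)(P/Q) = (-3)(16/69) = -16/23

-16/23


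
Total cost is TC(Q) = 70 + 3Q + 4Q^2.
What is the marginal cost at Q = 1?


MC = dTC/dQ = 3 + 2*4*Q
At Q = 1:
MC = 3 + 8*1
MC = 3 + 8 = 11

11


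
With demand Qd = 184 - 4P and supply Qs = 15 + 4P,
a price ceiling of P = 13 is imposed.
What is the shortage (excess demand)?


At P = 13:
Qd = 184 - 4*13 = 132
Qs = 15 + 4*13 = 67
Shortage = Qd - Qs = 132 - 67 = 65

65


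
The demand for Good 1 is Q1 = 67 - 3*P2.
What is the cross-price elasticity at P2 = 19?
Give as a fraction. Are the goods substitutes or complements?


dQ1/dP2 = -3
At P2 = 19: Q1 = 67 - 3*19 = 10
Exy = (dQ1/dP2)(P2/Q1) = -3 * 19 / 10 = -57/10
Since Exy < 0, the goods are complements.

-57/10 (complements)


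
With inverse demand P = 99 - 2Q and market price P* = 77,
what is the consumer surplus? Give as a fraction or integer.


Maximum willingness to pay (at Q=0): P_max = 99
Quantity demanded at P* = 77:
Q* = (99 - 77)/2 = 11
CS = (1/2) * Q* * (P_max - P*)
CS = (1/2) * 11 * (99 - 77)
CS = (1/2) * 11 * 22 = 121

121


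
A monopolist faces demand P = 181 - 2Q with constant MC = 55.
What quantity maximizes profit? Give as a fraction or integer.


TR = P*Q = (181 - 2Q)Q = 181Q - 2Q^2
MR = dTR/dQ = 181 - 4Q
Set MR = MC:
181 - 4Q = 55
126 = 4Q
Q* = 126/4 = 63/2

63/2


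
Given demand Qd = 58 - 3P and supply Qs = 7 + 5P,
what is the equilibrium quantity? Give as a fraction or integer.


First find equilibrium price:
58 - 3P = 7 + 5P
P* = 51/8 = 51/8
Then substitute into demand:
Q* = 58 - 3 * 51/8 = 311/8

311/8


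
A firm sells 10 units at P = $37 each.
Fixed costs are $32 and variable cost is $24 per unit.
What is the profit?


Total Revenue = P * Q = 37 * 10 = $370
Total Cost = FC + VC*Q = 32 + 24*10 = $272
Profit = TR - TC = 370 - 272 = $98

$98


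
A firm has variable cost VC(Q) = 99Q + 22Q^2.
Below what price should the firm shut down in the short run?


AVC(Q) = VC(Q)/Q = 99 + 22Q
AVC is increasing in Q, so minimum AVC is at Q -> 0+.
Min AVC = 99
The firm should shut down if P < 99.

99


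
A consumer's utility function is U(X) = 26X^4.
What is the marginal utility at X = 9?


MU = dU/dX = 26*4*X^(4-1)
MU = 104*X^3
At X = 9:
MU = 104 * 9^3
MU = 104 * 729 = 75816

75816


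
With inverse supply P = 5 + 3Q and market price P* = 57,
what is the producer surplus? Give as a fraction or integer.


Minimum supply price (at Q=0): P_min = 5
Quantity supplied at P* = 57:
Q* = (57 - 5)/3 = 52/3
PS = (1/2) * Q* * (P* - P_min)
PS = (1/2) * 52/3 * (57 - 5)
PS = (1/2) * 52/3 * 52 = 1352/3

1352/3


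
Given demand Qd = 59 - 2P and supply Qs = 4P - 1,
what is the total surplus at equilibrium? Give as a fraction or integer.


Find equilibrium: 59 - 2P = 4P - 1
59 + 1 = 6P
P* = 60/6 = 10
Q* = 4*10 - 1 = 39
Inverse demand: P = 59/2 - Q/2, so P_max = 59/2
Inverse supply: P = 1/4 + Q/4, so P_min = 1/4
CS = (1/2) * 39 * (59/2 - 10) = 1521/4
PS = (1/2) * 39 * (10 - 1/4) = 1521/8
TS = CS + PS = 1521/4 + 1521/8 = 4563/8

4563/8


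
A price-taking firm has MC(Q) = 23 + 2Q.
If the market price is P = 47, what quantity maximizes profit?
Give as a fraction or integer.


In perfect competition, profit is maximized where P = MC.
47 = 23 + 2Q
24 = 2Q
Q* = 24/2 = 12

12


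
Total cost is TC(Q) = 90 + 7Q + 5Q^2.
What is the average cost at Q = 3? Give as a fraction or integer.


TC(3) = 90 + 7*3 + 5*3^2
TC(3) = 90 + 21 + 45 = 156
AC = TC/Q = 156/3 = 52

52


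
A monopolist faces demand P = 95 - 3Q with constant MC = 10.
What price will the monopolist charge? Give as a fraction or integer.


MR = 95 - 6Q
Set MR = MC: 95 - 6Q = 10
Q* = 85/6
Substitute into demand:
P* = 95 - 3*85/6 = 105/2

105/2


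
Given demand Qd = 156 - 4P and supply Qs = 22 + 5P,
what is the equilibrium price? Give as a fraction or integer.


At equilibrium, Qd = Qs.
156 - 4P = 22 + 5P
156 - 22 = 4P + 5P
134 = 9P
P* = 134/9 = 134/9

134/9


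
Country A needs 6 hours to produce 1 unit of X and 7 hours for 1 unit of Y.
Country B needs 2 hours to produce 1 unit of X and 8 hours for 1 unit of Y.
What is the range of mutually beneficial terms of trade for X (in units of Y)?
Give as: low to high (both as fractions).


Opportunity cost of X for Country A = hours_X / hours_Y = 6/7 = 6/7 units of Y
Opportunity cost of X for Country B = hours_X / hours_Y = 2/8 = 1/4 units of Y
Terms of trade must be between the two opportunity costs.
Range: 1/4 to 6/7

1/4 to 6/7


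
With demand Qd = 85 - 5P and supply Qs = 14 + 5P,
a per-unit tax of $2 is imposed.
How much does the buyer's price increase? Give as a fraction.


With a per-unit tax, the buyer's price increase depends on relative slopes.
Supply slope: d = 5, Demand slope: b = 5
Buyer's price increase = d * tax / (b + d)
= 5 * 2 / (5 + 5)
= 10 / 10 = 1

1


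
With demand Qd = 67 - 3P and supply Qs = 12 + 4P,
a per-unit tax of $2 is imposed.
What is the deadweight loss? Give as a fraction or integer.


Pre-tax equilibrium quantity: Q* = 304/7
Post-tax equilibrium quantity: Q_tax = 40
Reduction in quantity: Q* - Q_tax = 24/7
DWL = (1/2) * tax * (Q* - Q_tax)
DWL = (1/2) * 2 * 24/7 = 24/7

24/7


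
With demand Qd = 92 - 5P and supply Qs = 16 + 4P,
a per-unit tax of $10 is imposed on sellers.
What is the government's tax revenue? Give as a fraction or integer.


With tax on sellers, new supply: Qs' = 16 + 4(P - 10)
= 4P - 24
New equilibrium quantity:
Q_new = 248/9
Tax revenue = tax * Q_new = 10 * 248/9 = 2480/9

2480/9


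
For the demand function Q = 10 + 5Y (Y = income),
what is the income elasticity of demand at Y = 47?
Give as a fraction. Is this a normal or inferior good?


dQ/dY = 5
At Y = 47: Q = 10 + 5*47 = 245
Ey = (dQ/dY)(Y/Q) = 5 * 47 / 245 = 47/49
Since Ey > 0, this is a normal good.

47/49 (normal good)


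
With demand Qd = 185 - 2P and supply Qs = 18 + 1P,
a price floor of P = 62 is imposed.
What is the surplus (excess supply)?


At P = 62:
Qd = 185 - 2*62 = 61
Qs = 18 + 1*62 = 80
Surplus = Qs - Qd = 80 - 61 = 19

19


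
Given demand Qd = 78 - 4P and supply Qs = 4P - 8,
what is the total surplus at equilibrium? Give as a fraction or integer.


Find equilibrium: 78 - 4P = 4P - 8
78 + 8 = 8P
P* = 86/8 = 43/4
Q* = 4*43/4 - 8 = 35
Inverse demand: P = 39/2 - Q/4, so P_max = 39/2
Inverse supply: P = 2 + Q/4, so P_min = 2
CS = (1/2) * 35 * (39/2 - 43/4) = 1225/8
PS = (1/2) * 35 * (43/4 - 2) = 1225/8
TS = CS + PS = 1225/8 + 1225/8 = 1225/4

1225/4


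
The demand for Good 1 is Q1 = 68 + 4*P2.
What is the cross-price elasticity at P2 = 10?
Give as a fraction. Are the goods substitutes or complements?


dQ1/dP2 = 4
At P2 = 10: Q1 = 68 + 4*10 = 108
Exy = (dQ1/dP2)(P2/Q1) = 4 * 10 / 108 = 10/27
Since Exy > 0, the goods are substitutes.

10/27 (substitutes)


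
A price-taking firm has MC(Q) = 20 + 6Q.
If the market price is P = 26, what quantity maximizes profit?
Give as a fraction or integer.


In perfect competition, profit is maximized where P = MC.
26 = 20 + 6Q
6 = 6Q
Q* = 6/6 = 1

1


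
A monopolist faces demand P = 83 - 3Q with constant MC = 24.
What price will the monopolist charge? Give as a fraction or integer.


MR = 83 - 6Q
Set MR = MC: 83 - 6Q = 24
Q* = 59/6
Substitute into demand:
P* = 83 - 3*59/6 = 107/2

107/2


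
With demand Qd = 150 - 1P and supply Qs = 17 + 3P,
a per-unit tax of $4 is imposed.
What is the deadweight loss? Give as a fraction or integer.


Pre-tax equilibrium quantity: Q* = 467/4
Post-tax equilibrium quantity: Q_tax = 455/4
Reduction in quantity: Q* - Q_tax = 3
DWL = (1/2) * tax * (Q* - Q_tax)
DWL = (1/2) * 4 * 3 = 6

6


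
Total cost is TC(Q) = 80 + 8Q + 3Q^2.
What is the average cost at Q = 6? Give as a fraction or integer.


TC(6) = 80 + 8*6 + 3*6^2
TC(6) = 80 + 48 + 108 = 236
AC = TC/Q = 236/6 = 118/3

118/3


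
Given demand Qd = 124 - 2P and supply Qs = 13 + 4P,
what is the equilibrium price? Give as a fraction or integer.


At equilibrium, Qd = Qs.
124 - 2P = 13 + 4P
124 - 13 = 2P + 4P
111 = 6P
P* = 111/6 = 37/2

37/2


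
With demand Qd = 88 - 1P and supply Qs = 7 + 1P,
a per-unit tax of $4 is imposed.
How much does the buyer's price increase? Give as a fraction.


With a per-unit tax, the buyer's price increase depends on relative slopes.
Supply slope: d = 1, Demand slope: b = 1
Buyer's price increase = d * tax / (b + d)
= 1 * 4 / (1 + 1)
= 4 / 2 = 2

2


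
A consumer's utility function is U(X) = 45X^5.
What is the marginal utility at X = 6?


MU = dU/dX = 45*5*X^(5-1)
MU = 225*X^4
At X = 6:
MU = 225 * 6^4
MU = 225 * 1296 = 291600

291600


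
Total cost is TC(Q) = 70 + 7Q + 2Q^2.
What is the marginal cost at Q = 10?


MC = dTC/dQ = 7 + 2*2*Q
At Q = 10:
MC = 7 + 4*10
MC = 7 + 40 = 47

47


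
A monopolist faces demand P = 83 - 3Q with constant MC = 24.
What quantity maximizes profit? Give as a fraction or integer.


TR = P*Q = (83 - 3Q)Q = 83Q - 3Q^2
MR = dTR/dQ = 83 - 6Q
Set MR = MC:
83 - 6Q = 24
59 = 6Q
Q* = 59/6 = 59/6

59/6


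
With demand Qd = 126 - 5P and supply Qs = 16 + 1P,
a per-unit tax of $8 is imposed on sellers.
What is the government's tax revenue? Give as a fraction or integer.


With tax on sellers, new supply: Qs' = 16 + 1(P - 8)
= 8 + 1P
New equilibrium quantity:
Q_new = 83/3
Tax revenue = tax * Q_new = 8 * 83/3 = 664/3

664/3


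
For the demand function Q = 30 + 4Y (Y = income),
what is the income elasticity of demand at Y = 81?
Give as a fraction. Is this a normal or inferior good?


dQ/dY = 4
At Y = 81: Q = 30 + 4*81 = 354
Ey = (dQ/dY)(Y/Q) = 4 * 81 / 354 = 54/59
Since Ey > 0, this is a normal good.

54/59 (normal good)


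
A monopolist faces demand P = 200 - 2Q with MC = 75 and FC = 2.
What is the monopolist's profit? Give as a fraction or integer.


MR = MC: 200 - 4Q = 75
Q* = 125/4
P* = 200 - 2*125/4 = 275/2
Profit = (P* - MC)*Q* - FC
= (275/2 - 75)*125/4 - 2
= 125/2*125/4 - 2
= 15625/8 - 2 = 15609/8

15609/8


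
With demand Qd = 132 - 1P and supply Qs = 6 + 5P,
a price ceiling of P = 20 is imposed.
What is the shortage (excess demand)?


At P = 20:
Qd = 132 - 1*20 = 112
Qs = 6 + 5*20 = 106
Shortage = Qd - Qs = 112 - 106 = 6

6


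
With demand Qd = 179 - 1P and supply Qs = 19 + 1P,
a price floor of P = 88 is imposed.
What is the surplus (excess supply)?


At P = 88:
Qd = 179 - 1*88 = 91
Qs = 19 + 1*88 = 107
Surplus = Qs - Qd = 107 - 91 = 16

16


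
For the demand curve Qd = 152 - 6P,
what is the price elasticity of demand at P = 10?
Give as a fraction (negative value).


dQ/dP = -6
At P = 10: Q = 152 - 6*10 = 92
E = (dQ/dP)(P/Q) = (-6)(10/92) = -15/23

-15/23


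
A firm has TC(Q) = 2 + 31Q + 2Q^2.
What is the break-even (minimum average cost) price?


AC(Q) = 2/Q + 31 + 2Q
To minimize: dAC/dQ = -2/Q^2 + 2 = 0
Q^2 = 2/2 = 1
Q* = 1
Min AC = 2/1 + 31 + 2*1
Min AC = 2 + 31 + 2 = 35

35


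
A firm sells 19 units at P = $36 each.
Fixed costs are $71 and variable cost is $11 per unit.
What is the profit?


Total Revenue = P * Q = 36 * 19 = $684
Total Cost = FC + VC*Q = 71 + 11*19 = $280
Profit = TR - TC = 684 - 280 = $404

$404


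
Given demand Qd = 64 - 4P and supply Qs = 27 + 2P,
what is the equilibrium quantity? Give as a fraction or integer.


First find equilibrium price:
64 - 4P = 27 + 2P
P* = 37/6 = 37/6
Then substitute into demand:
Q* = 64 - 4 * 37/6 = 118/3

118/3


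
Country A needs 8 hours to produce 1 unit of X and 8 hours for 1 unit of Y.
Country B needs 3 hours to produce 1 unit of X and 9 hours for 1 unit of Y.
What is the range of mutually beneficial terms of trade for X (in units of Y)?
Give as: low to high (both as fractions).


Opportunity cost of X for Country A = hours_X / hours_Y = 8/8 = 1 units of Y
Opportunity cost of X for Country B = hours_X / hours_Y = 3/9 = 1/3 units of Y
Terms of trade must be between the two opportunity costs.
Range: 1/3 to 1

1/3 to 1


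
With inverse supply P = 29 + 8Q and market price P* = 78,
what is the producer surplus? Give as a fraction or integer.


Minimum supply price (at Q=0): P_min = 29
Quantity supplied at P* = 78:
Q* = (78 - 29)/8 = 49/8
PS = (1/2) * Q* * (P* - P_min)
PS = (1/2) * 49/8 * (78 - 29)
PS = (1/2) * 49/8 * 49 = 2401/16

2401/16


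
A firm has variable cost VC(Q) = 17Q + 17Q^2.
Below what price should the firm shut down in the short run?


AVC(Q) = VC(Q)/Q = 17 + 17Q
AVC is increasing in Q, so minimum AVC is at Q -> 0+.
Min AVC = 17
The firm should shut down if P < 17.

17


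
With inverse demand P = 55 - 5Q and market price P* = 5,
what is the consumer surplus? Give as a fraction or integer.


Maximum willingness to pay (at Q=0): P_max = 55
Quantity demanded at P* = 5:
Q* = (55 - 5)/5 = 10
CS = (1/2) * Q* * (P_max - P*)
CS = (1/2) * 10 * (55 - 5)
CS = (1/2) * 10 * 50 = 250

250


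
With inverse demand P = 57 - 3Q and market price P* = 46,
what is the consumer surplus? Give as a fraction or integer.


Maximum willingness to pay (at Q=0): P_max = 57
Quantity demanded at P* = 46:
Q* = (57 - 46)/3 = 11/3
CS = (1/2) * Q* * (P_max - P*)
CS = (1/2) * 11/3 * (57 - 46)
CS = (1/2) * 11/3 * 11 = 121/6

121/6


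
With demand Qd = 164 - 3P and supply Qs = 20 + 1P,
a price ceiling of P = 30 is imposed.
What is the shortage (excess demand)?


At P = 30:
Qd = 164 - 3*30 = 74
Qs = 20 + 1*30 = 50
Shortage = Qd - Qs = 74 - 50 = 24

24


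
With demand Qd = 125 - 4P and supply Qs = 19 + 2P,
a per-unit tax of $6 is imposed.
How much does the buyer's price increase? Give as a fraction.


With a per-unit tax, the buyer's price increase depends on relative slopes.
Supply slope: d = 2, Demand slope: b = 4
Buyer's price increase = d * tax / (b + d)
= 2 * 6 / (4 + 2)
= 12 / 6 = 2

2


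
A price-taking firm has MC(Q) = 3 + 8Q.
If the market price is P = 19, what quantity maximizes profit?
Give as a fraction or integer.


In perfect competition, profit is maximized where P = MC.
19 = 3 + 8Q
16 = 8Q
Q* = 16/8 = 2

2


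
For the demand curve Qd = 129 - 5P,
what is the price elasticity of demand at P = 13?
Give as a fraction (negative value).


dQ/dP = -5
At P = 13: Q = 129 - 5*13 = 64
E = (dQ/dP)(P/Q) = (-5)(13/64) = -65/64

-65/64


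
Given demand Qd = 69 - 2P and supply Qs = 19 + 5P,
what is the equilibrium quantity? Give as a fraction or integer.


First find equilibrium price:
69 - 2P = 19 + 5P
P* = 50/7 = 50/7
Then substitute into demand:
Q* = 69 - 2 * 50/7 = 383/7

383/7


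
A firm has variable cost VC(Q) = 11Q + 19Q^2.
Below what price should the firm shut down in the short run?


AVC(Q) = VC(Q)/Q = 11 + 19Q
AVC is increasing in Q, so minimum AVC is at Q -> 0+.
Min AVC = 11
The firm should shut down if P < 11.

11


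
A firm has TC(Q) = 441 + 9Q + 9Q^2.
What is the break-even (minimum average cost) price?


AC(Q) = 441/Q + 9 + 9Q
To minimize: dAC/dQ = -441/Q^2 + 9 = 0
Q^2 = 441/9 = 49
Q* = 7
Min AC = 441/7 + 9 + 9*7
Min AC = 63 + 9 + 63 = 135

135


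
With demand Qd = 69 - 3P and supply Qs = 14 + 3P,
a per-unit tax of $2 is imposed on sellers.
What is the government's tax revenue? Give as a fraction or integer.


With tax on sellers, new supply: Qs' = 14 + 3(P - 2)
= 8 + 3P
New equilibrium quantity:
Q_new = 77/2
Tax revenue = tax * Q_new = 2 * 77/2 = 77

77


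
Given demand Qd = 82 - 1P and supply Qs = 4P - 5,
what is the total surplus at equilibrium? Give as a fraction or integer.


Find equilibrium: 82 - 1P = 4P - 5
82 + 5 = 5P
P* = 87/5 = 87/5
Q* = 4*87/5 - 5 = 323/5
Inverse demand: P = 82 - Q/1, so P_max = 82
Inverse supply: P = 5/4 + Q/4, so P_min = 5/4
CS = (1/2) * 323/5 * (82 - 87/5) = 104329/50
PS = (1/2) * 323/5 * (87/5 - 5/4) = 104329/200
TS = CS + PS = 104329/50 + 104329/200 = 104329/40

104329/40


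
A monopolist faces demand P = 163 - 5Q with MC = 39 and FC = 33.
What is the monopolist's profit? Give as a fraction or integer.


MR = MC: 163 - 10Q = 39
Q* = 62/5
P* = 163 - 5*62/5 = 101
Profit = (P* - MC)*Q* - FC
= (101 - 39)*62/5 - 33
= 62*62/5 - 33
= 3844/5 - 33 = 3679/5

3679/5


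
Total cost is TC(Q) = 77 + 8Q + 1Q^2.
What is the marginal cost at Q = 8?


MC = dTC/dQ = 8 + 2*1*Q
At Q = 8:
MC = 8 + 2*8
MC = 8 + 16 = 24

24


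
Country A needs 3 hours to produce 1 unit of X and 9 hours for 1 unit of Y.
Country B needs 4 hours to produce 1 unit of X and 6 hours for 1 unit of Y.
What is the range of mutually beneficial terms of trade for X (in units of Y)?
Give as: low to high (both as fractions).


Opportunity cost of X for Country A = hours_X / hours_Y = 3/9 = 1/3 units of Y
Opportunity cost of X for Country B = hours_X / hours_Y = 4/6 = 2/3 units of Y
Terms of trade must be between the two opportunity costs.
Range: 1/3 to 2/3

1/3 to 2/3


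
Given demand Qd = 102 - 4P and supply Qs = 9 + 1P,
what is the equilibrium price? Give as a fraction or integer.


At equilibrium, Qd = Qs.
102 - 4P = 9 + 1P
102 - 9 = 4P + 1P
93 = 5P
P* = 93/5 = 93/5

93/5


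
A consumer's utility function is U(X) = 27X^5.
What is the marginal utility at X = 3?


MU = dU/dX = 27*5*X^(5-1)
MU = 135*X^4
At X = 3:
MU = 135 * 3^4
MU = 135 * 81 = 10935

10935


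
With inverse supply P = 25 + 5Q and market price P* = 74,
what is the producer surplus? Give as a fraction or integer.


Minimum supply price (at Q=0): P_min = 25
Quantity supplied at P* = 74:
Q* = (74 - 25)/5 = 49/5
PS = (1/2) * Q* * (P* - P_min)
PS = (1/2) * 49/5 * (74 - 25)
PS = (1/2) * 49/5 * 49 = 2401/10

2401/10


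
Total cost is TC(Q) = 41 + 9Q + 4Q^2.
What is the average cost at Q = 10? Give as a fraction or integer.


TC(10) = 41 + 9*10 + 4*10^2
TC(10) = 41 + 90 + 400 = 531
AC = TC/Q = 531/10 = 531/10

531/10


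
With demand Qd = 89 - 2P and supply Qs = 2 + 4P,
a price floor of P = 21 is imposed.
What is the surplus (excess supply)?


At P = 21:
Qd = 89 - 2*21 = 47
Qs = 2 + 4*21 = 86
Surplus = Qs - Qd = 86 - 47 = 39

39


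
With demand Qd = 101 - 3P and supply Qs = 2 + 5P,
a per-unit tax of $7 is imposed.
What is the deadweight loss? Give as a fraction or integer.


Pre-tax equilibrium quantity: Q* = 511/8
Post-tax equilibrium quantity: Q_tax = 203/4
Reduction in quantity: Q* - Q_tax = 105/8
DWL = (1/2) * tax * (Q* - Q_tax)
DWL = (1/2) * 7 * 105/8 = 735/16

735/16


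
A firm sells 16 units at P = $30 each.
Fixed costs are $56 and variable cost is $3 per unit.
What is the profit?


Total Revenue = P * Q = 30 * 16 = $480
Total Cost = FC + VC*Q = 56 + 3*16 = $104
Profit = TR - TC = 480 - 104 = $376

$376


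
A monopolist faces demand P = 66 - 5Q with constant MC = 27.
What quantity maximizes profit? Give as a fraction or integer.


TR = P*Q = (66 - 5Q)Q = 66Q - 5Q^2
MR = dTR/dQ = 66 - 10Q
Set MR = MC:
66 - 10Q = 27
39 = 10Q
Q* = 39/10 = 39/10

39/10


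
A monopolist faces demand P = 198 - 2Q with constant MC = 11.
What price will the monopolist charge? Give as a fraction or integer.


MR = 198 - 4Q
Set MR = MC: 198 - 4Q = 11
Q* = 187/4
Substitute into demand:
P* = 198 - 2*187/4 = 209/2

209/2


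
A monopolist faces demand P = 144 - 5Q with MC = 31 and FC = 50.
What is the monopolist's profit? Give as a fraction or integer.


MR = MC: 144 - 10Q = 31
Q* = 113/10
P* = 144 - 5*113/10 = 175/2
Profit = (P* - MC)*Q* - FC
= (175/2 - 31)*113/10 - 50
= 113/2*113/10 - 50
= 12769/20 - 50 = 11769/20

11769/20


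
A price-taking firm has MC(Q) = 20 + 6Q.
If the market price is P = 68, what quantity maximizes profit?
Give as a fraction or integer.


In perfect competition, profit is maximized where P = MC.
68 = 20 + 6Q
48 = 6Q
Q* = 48/6 = 8

8


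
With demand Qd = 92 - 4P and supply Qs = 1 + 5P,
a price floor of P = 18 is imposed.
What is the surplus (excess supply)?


At P = 18:
Qd = 92 - 4*18 = 20
Qs = 1 + 5*18 = 91
Surplus = Qs - Qd = 91 - 20 = 71

71


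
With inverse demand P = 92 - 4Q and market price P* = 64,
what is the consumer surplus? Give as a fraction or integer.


Maximum willingness to pay (at Q=0): P_max = 92
Quantity demanded at P* = 64:
Q* = (92 - 64)/4 = 7
CS = (1/2) * Q* * (P_max - P*)
CS = (1/2) * 7 * (92 - 64)
CS = (1/2) * 7 * 28 = 98

98


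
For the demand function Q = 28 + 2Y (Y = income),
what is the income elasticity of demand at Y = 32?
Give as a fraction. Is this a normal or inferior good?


dQ/dY = 2
At Y = 32: Q = 28 + 2*32 = 92
Ey = (dQ/dY)(Y/Q) = 2 * 32 / 92 = 16/23
Since Ey > 0, this is a normal good.

16/23 (normal good)


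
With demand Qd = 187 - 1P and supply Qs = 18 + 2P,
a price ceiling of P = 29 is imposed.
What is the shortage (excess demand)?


At P = 29:
Qd = 187 - 1*29 = 158
Qs = 18 + 2*29 = 76
Shortage = Qd - Qs = 158 - 76 = 82

82


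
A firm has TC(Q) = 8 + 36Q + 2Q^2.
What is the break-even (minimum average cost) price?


AC(Q) = 8/Q + 36 + 2Q
To minimize: dAC/dQ = -8/Q^2 + 2 = 0
Q^2 = 8/2 = 4
Q* = 2
Min AC = 8/2 + 36 + 2*2
Min AC = 4 + 36 + 4 = 44

44


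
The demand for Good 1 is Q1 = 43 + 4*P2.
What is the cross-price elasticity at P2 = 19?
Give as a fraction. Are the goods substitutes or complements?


dQ1/dP2 = 4
At P2 = 19: Q1 = 43 + 4*19 = 119
Exy = (dQ1/dP2)(P2/Q1) = 4 * 19 / 119 = 76/119
Since Exy > 0, the goods are substitutes.

76/119 (substitutes)


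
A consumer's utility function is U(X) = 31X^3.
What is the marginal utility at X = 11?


MU = dU/dX = 31*3*X^(3-1)
MU = 93*X^2
At X = 11:
MU = 93 * 11^2
MU = 93 * 121 = 11253

11253


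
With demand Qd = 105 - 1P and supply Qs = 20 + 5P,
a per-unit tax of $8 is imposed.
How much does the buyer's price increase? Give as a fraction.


With a per-unit tax, the buyer's price increase depends on relative slopes.
Supply slope: d = 5, Demand slope: b = 1
Buyer's price increase = d * tax / (b + d)
= 5 * 8 / (1 + 5)
= 40 / 6 = 20/3

20/3


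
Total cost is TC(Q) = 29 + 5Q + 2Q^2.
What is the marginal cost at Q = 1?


MC = dTC/dQ = 5 + 2*2*Q
At Q = 1:
MC = 5 + 4*1
MC = 5 + 4 = 9

9


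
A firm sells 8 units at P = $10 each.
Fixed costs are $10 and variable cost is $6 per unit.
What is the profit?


Total Revenue = P * Q = 10 * 8 = $80
Total Cost = FC + VC*Q = 10 + 6*8 = $58
Profit = TR - TC = 80 - 58 = $22

$22


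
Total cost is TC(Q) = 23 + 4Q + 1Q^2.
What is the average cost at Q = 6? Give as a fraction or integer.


TC(6) = 23 + 4*6 + 1*6^2
TC(6) = 23 + 24 + 36 = 83
AC = TC/Q = 83/6 = 83/6

83/6


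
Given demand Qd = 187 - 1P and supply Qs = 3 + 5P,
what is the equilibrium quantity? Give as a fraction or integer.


First find equilibrium price:
187 - 1P = 3 + 5P
P* = 184/6 = 92/3
Then substitute into demand:
Q* = 187 - 1 * 92/3 = 469/3

469/3


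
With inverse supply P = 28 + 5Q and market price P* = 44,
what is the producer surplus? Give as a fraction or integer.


Minimum supply price (at Q=0): P_min = 28
Quantity supplied at P* = 44:
Q* = (44 - 28)/5 = 16/5
PS = (1/2) * Q* * (P* - P_min)
PS = (1/2) * 16/5 * (44 - 28)
PS = (1/2) * 16/5 * 16 = 128/5

128/5


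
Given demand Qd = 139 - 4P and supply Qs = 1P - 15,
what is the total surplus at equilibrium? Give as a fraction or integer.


Find equilibrium: 139 - 4P = 1P - 15
139 + 15 = 5P
P* = 154/5 = 154/5
Q* = 1*154/5 - 15 = 79/5
Inverse demand: P = 139/4 - Q/4, so P_max = 139/4
Inverse supply: P = 15 + Q/1, so P_min = 15
CS = (1/2) * 79/5 * (139/4 - 154/5) = 6241/200
PS = (1/2) * 79/5 * (154/5 - 15) = 6241/50
TS = CS + PS = 6241/200 + 6241/50 = 6241/40

6241/40


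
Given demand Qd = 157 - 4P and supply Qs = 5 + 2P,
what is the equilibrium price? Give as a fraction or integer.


At equilibrium, Qd = Qs.
157 - 4P = 5 + 2P
157 - 5 = 4P + 2P
152 = 6P
P* = 152/6 = 76/3

76/3


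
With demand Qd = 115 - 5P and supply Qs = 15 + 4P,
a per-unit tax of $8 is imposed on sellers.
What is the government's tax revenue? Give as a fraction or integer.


With tax on sellers, new supply: Qs' = 15 + 4(P - 8)
= 4P - 17
New equilibrium quantity:
Q_new = 125/3
Tax revenue = tax * Q_new = 8 * 125/3 = 1000/3

1000/3


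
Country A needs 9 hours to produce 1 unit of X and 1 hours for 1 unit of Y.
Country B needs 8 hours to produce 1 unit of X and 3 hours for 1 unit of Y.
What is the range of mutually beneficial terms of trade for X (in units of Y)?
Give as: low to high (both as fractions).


Opportunity cost of X for Country A = hours_X / hours_Y = 9/1 = 9 units of Y
Opportunity cost of X for Country B = hours_X / hours_Y = 8/3 = 8/3 units of Y
Terms of trade must be between the two opportunity costs.
Range: 8/3 to 9

8/3 to 9


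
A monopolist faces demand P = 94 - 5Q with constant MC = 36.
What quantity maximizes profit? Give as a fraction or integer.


TR = P*Q = (94 - 5Q)Q = 94Q - 5Q^2
MR = dTR/dQ = 94 - 10Q
Set MR = MC:
94 - 10Q = 36
58 = 10Q
Q* = 58/10 = 29/5

29/5


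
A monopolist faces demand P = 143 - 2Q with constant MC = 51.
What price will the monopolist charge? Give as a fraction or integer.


MR = 143 - 4Q
Set MR = MC: 143 - 4Q = 51
Q* = 23
Substitute into demand:
P* = 143 - 2*23 = 97

97


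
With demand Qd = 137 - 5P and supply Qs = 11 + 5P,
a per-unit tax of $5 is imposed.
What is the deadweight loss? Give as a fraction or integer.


Pre-tax equilibrium quantity: Q* = 74
Post-tax equilibrium quantity: Q_tax = 123/2
Reduction in quantity: Q* - Q_tax = 25/2
DWL = (1/2) * tax * (Q* - Q_tax)
DWL = (1/2) * 5 * 25/2 = 125/4

125/4


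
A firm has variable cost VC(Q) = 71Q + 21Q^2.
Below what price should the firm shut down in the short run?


AVC(Q) = VC(Q)/Q = 71 + 21Q
AVC is increasing in Q, so minimum AVC is at Q -> 0+.
Min AVC = 71
The firm should shut down if P < 71.

71


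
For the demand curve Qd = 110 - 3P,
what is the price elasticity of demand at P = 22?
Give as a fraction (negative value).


dQ/dP = -3
At P = 22: Q = 110 - 3*22 = 44
E = (dQ/dP)(P/Q) = (-3)(22/44) = -3/2

-3/2


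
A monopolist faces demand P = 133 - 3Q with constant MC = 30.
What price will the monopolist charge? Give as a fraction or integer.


MR = 133 - 6Q
Set MR = MC: 133 - 6Q = 30
Q* = 103/6
Substitute into demand:
P* = 133 - 3*103/6 = 163/2

163/2


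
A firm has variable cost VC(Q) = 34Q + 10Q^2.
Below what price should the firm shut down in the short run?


AVC(Q) = VC(Q)/Q = 34 + 10Q
AVC is increasing in Q, so minimum AVC is at Q -> 0+.
Min AVC = 34
The firm should shut down if P < 34.

34


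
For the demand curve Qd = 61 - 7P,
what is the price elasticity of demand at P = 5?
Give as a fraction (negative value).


dQ/dP = -7
At P = 5: Q = 61 - 7*5 = 26
E = (dQ/dP)(P/Q) = (-7)(5/26) = -35/26

-35/26


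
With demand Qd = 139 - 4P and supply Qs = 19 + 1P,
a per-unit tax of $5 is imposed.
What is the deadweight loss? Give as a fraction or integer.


Pre-tax equilibrium quantity: Q* = 43
Post-tax equilibrium quantity: Q_tax = 39
Reduction in quantity: Q* - Q_tax = 4
DWL = (1/2) * tax * (Q* - Q_tax)
DWL = (1/2) * 5 * 4 = 10

10


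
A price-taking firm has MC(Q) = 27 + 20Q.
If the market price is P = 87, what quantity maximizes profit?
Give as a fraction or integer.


In perfect competition, profit is maximized where P = MC.
87 = 27 + 20Q
60 = 20Q
Q* = 60/20 = 3

3


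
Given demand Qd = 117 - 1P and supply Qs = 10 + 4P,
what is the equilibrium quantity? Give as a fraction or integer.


First find equilibrium price:
117 - 1P = 10 + 4P
P* = 107/5 = 107/5
Then substitute into demand:
Q* = 117 - 1 * 107/5 = 478/5

478/5


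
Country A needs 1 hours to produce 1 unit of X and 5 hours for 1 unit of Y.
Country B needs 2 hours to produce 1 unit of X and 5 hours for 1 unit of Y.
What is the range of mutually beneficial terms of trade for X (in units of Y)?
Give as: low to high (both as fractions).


Opportunity cost of X for Country A = hours_X / hours_Y = 1/5 = 1/5 units of Y
Opportunity cost of X for Country B = hours_X / hours_Y = 2/5 = 2/5 units of Y
Terms of trade must be between the two opportunity costs.
Range: 1/5 to 2/5

1/5 to 2/5


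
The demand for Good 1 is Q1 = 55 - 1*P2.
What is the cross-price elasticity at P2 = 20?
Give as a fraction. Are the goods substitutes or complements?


dQ1/dP2 = -1
At P2 = 20: Q1 = 55 - 1*20 = 35
Exy = (dQ1/dP2)(P2/Q1) = -1 * 20 / 35 = -4/7
Since Exy < 0, the goods are complements.

-4/7 (complements)


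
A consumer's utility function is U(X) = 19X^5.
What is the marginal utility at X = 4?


MU = dU/dX = 19*5*X^(5-1)
MU = 95*X^4
At X = 4:
MU = 95 * 4^4
MU = 95 * 256 = 24320

24320


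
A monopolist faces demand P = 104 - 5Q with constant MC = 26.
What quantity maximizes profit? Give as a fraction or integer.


TR = P*Q = (104 - 5Q)Q = 104Q - 5Q^2
MR = dTR/dQ = 104 - 10Q
Set MR = MC:
104 - 10Q = 26
78 = 10Q
Q* = 78/10 = 39/5

39/5


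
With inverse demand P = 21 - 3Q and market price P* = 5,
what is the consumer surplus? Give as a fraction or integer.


Maximum willingness to pay (at Q=0): P_max = 21
Quantity demanded at P* = 5:
Q* = (21 - 5)/3 = 16/3
CS = (1/2) * Q* * (P_max - P*)
CS = (1/2) * 16/3 * (21 - 5)
CS = (1/2) * 16/3 * 16 = 128/3

128/3


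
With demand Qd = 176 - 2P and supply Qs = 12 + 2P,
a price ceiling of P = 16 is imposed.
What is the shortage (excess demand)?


At P = 16:
Qd = 176 - 2*16 = 144
Qs = 12 + 2*16 = 44
Shortage = Qd - Qs = 144 - 44 = 100

100


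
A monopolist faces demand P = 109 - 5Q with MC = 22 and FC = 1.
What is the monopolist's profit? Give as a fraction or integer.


MR = MC: 109 - 10Q = 22
Q* = 87/10
P* = 109 - 5*87/10 = 131/2
Profit = (P* - MC)*Q* - FC
= (131/2 - 22)*87/10 - 1
= 87/2*87/10 - 1
= 7569/20 - 1 = 7549/20

7549/20


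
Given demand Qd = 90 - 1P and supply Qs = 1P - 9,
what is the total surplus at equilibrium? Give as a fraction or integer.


Find equilibrium: 90 - 1P = 1P - 9
90 + 9 = 2P
P* = 99/2 = 99/2
Q* = 1*99/2 - 9 = 81/2
Inverse demand: P = 90 - Q/1, so P_max = 90
Inverse supply: P = 9 + Q/1, so P_min = 9
CS = (1/2) * 81/2 * (90 - 99/2) = 6561/8
PS = (1/2) * 81/2 * (99/2 - 9) = 6561/8
TS = CS + PS = 6561/8 + 6561/8 = 6561/4

6561/4


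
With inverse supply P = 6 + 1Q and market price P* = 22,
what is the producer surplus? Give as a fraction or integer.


Minimum supply price (at Q=0): P_min = 6
Quantity supplied at P* = 22:
Q* = (22 - 6)/1 = 16
PS = (1/2) * Q* * (P* - P_min)
PS = (1/2) * 16 * (22 - 6)
PS = (1/2) * 16 * 16 = 128

128


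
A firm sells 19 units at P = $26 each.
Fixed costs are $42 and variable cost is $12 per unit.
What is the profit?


Total Revenue = P * Q = 26 * 19 = $494
Total Cost = FC + VC*Q = 42 + 12*19 = $270
Profit = TR - TC = 494 - 270 = $224

$224


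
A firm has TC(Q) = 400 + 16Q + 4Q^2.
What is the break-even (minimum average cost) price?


AC(Q) = 400/Q + 16 + 4Q
To minimize: dAC/dQ = -400/Q^2 + 4 = 0
Q^2 = 400/4 = 100
Q* = 10
Min AC = 400/10 + 16 + 4*10
Min AC = 40 + 16 + 40 = 96

96


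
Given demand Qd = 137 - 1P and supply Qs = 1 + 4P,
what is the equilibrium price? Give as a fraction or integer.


At equilibrium, Qd = Qs.
137 - 1P = 1 + 4P
137 - 1 = 1P + 4P
136 = 5P
P* = 136/5 = 136/5

136/5


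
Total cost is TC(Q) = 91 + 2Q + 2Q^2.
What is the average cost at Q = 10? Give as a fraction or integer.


TC(10) = 91 + 2*10 + 2*10^2
TC(10) = 91 + 20 + 200 = 311
AC = TC/Q = 311/10 = 311/10

311/10


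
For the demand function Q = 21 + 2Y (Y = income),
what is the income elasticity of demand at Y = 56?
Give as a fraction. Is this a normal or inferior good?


dQ/dY = 2
At Y = 56: Q = 21 + 2*56 = 133
Ey = (dQ/dY)(Y/Q) = 2 * 56 / 133 = 16/19
Since Ey > 0, this is a normal good.

16/19 (normal good)


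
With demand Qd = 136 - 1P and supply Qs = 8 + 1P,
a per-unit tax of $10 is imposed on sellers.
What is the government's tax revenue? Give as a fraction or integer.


With tax on sellers, new supply: Qs' = 8 + 1(P - 10)
= 1P - 2
New equilibrium quantity:
Q_new = 67
Tax revenue = tax * Q_new = 10 * 67 = 670

670


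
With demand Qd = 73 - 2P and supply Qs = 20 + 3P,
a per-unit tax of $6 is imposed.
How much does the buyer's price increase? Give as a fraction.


With a per-unit tax, the buyer's price increase depends on relative slopes.
Supply slope: d = 3, Demand slope: b = 2
Buyer's price increase = d * tax / (b + d)
= 3 * 6 / (2 + 3)
= 18 / 5 = 18/5

18/5


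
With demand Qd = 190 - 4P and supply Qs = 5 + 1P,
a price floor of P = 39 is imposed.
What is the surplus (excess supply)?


At P = 39:
Qd = 190 - 4*39 = 34
Qs = 5 + 1*39 = 44
Surplus = Qs - Qd = 44 - 34 = 10

10


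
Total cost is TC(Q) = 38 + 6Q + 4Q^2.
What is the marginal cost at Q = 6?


MC = dTC/dQ = 6 + 2*4*Q
At Q = 6:
MC = 6 + 8*6
MC = 6 + 48 = 54

54


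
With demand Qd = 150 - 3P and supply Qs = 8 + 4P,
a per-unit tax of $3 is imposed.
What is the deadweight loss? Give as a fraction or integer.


Pre-tax equilibrium quantity: Q* = 624/7
Post-tax equilibrium quantity: Q_tax = 84
Reduction in quantity: Q* - Q_tax = 36/7
DWL = (1/2) * tax * (Q* - Q_tax)
DWL = (1/2) * 3 * 36/7 = 54/7

54/7


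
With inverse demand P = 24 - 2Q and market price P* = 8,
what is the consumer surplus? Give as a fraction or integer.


Maximum willingness to pay (at Q=0): P_max = 24
Quantity demanded at P* = 8:
Q* = (24 - 8)/2 = 8
CS = (1/2) * Q* * (P_max - P*)
CS = (1/2) * 8 * (24 - 8)
CS = (1/2) * 8 * 16 = 64

64


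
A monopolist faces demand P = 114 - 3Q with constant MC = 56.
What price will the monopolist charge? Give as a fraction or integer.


MR = 114 - 6Q
Set MR = MC: 114 - 6Q = 56
Q* = 29/3
Substitute into demand:
P* = 114 - 3*29/3 = 85

85


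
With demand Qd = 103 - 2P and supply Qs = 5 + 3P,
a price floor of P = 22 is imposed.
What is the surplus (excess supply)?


At P = 22:
Qd = 103 - 2*22 = 59
Qs = 5 + 3*22 = 71
Surplus = Qs - Qd = 71 - 59 = 12

12


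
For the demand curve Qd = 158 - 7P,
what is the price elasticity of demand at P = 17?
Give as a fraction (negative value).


dQ/dP = -7
At P = 17: Q = 158 - 7*17 = 39
E = (dQ/dP)(P/Q) = (-7)(17/39) = -119/39

-119/39


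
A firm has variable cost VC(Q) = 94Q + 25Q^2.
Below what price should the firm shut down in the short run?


AVC(Q) = VC(Q)/Q = 94 + 25Q
AVC is increasing in Q, so minimum AVC is at Q -> 0+.
Min AVC = 94
The firm should shut down if P < 94.

94


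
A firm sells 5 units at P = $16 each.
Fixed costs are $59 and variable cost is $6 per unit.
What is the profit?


Total Revenue = P * Q = 16 * 5 = $80
Total Cost = FC + VC*Q = 59 + 6*5 = $89
Profit = TR - TC = 80 - 89 = $-9

$-9


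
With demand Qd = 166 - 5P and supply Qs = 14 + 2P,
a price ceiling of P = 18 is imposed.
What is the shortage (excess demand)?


At P = 18:
Qd = 166 - 5*18 = 76
Qs = 14 + 2*18 = 50
Shortage = Qd - Qs = 76 - 50 = 26

26


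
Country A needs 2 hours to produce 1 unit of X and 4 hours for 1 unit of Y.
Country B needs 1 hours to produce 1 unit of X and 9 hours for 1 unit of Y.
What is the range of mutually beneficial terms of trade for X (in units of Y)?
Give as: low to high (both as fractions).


Opportunity cost of X for Country A = hours_X / hours_Y = 2/4 = 1/2 units of Y
Opportunity cost of X for Country B = hours_X / hours_Y = 1/9 = 1/9 units of Y
Terms of trade must be between the two opportunity costs.
Range: 1/9 to 1/2

1/9 to 1/2


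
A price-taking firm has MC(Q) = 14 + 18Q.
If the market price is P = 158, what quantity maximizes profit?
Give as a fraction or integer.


In perfect competition, profit is maximized where P = MC.
158 = 14 + 18Q
144 = 18Q
Q* = 144/18 = 8

8


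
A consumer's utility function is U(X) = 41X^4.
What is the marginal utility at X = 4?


MU = dU/dX = 41*4*X^(4-1)
MU = 164*X^3
At X = 4:
MU = 164 * 4^3
MU = 164 * 64 = 10496

10496


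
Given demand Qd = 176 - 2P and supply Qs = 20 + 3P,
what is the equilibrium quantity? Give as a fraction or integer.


First find equilibrium price:
176 - 2P = 20 + 3P
P* = 156/5 = 156/5
Then substitute into demand:
Q* = 176 - 2 * 156/5 = 568/5

568/5
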